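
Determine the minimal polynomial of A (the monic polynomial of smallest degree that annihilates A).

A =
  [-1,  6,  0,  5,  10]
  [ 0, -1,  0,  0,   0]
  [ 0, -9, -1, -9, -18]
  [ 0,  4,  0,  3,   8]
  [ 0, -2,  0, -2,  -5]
x^2 + 2*x + 1

The characteristic polynomial is χ_A(x) = (x + 1)^5, so the eigenvalues are known. The minimal polynomial is
  m_A(x) = Π_λ (x − λ)^{k_λ}
where k_λ is the size of the *largest* Jordan block for λ (equivalently, the smallest k with (A − λI)^k v = 0 for every generalised eigenvector v of λ).

  λ = -1: largest Jordan block has size 2, contributing (x + 1)^2

So m_A(x) = (x + 1)^2 = x^2 + 2*x + 1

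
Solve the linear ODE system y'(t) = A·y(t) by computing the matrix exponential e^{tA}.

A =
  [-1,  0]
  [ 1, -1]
e^{tA} =
  [exp(-t), 0]
  [t*exp(-t), exp(-t)]

Strategy: write A = P · J · P⁻¹ where J is a Jordan canonical form, so e^{tA} = P · e^{tJ} · P⁻¹, and e^{tJ} can be computed block-by-block.

A has Jordan form
J =
  [-1,  1]
  [ 0, -1]
(up to reordering of blocks).

Per-block formulas:
  For a 2×2 Jordan block J_2(-1): exp(t · J_2(-1)) = e^(-1t)·(I + t·N), where N is the 2×2 nilpotent shift.

After assembling e^{tJ} and conjugating by P, we get:

e^{tA} =
  [exp(-t), 0]
  [t*exp(-t), exp(-t)]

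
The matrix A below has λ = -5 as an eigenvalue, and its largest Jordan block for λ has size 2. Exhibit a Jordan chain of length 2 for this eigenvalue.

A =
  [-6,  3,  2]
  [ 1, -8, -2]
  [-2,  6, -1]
A Jordan chain for λ = -5 of length 2:
v_1 = (-1, 1, -2)ᵀ
v_2 = (1, 0, 0)ᵀ

Let N = A − (-5)·I. We want v_2 with N^2 v_2 = 0 but N^1 v_2 ≠ 0; then v_{j-1} := N · v_j for j = 2, …, 2.

Pick v_2 = (1, 0, 0)ᵀ.
Then v_1 = N · v_2 = (-1, 1, -2)ᵀ.

Sanity check: (A − (-5)·I) v_1 = (0, 0, 0)ᵀ = 0. ✓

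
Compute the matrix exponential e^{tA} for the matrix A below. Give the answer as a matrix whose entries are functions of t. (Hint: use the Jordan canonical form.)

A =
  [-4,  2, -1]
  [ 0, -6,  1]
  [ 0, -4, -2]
e^{tA} =
  [exp(-4*t), 2*t*exp(-4*t), -t*exp(-4*t)]
  [0, -2*t*exp(-4*t) + exp(-4*t), t*exp(-4*t)]
  [0, -4*t*exp(-4*t), 2*t*exp(-4*t) + exp(-4*t)]

Strategy: write A = P · J · P⁻¹ where J is a Jordan canonical form, so e^{tA} = P · e^{tJ} · P⁻¹, and e^{tJ} can be computed block-by-block.

A has Jordan form
J =
  [-4,  1,  0]
  [ 0, -4,  0]
  [ 0,  0, -4]
(up to reordering of blocks).

Per-block formulas:
  For a 1×1 block at λ = -4: exp(t · [-4]) = [e^(-4t)].
  For a 2×2 Jordan block J_2(-4): exp(t · J_2(-4)) = e^(-4t)·(I + t·N), where N is the 2×2 nilpotent shift.

After assembling e^{tJ} and conjugating by P, we get:

e^{tA} =
  [exp(-4*t), 2*t*exp(-4*t), -t*exp(-4*t)]
  [0, -2*t*exp(-4*t) + exp(-4*t), t*exp(-4*t)]
  [0, -4*t*exp(-4*t), 2*t*exp(-4*t) + exp(-4*t)]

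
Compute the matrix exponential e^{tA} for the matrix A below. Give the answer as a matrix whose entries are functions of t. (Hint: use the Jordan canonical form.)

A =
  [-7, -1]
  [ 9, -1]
e^{tA} =
  [-3*t*exp(-4*t) + exp(-4*t), -t*exp(-4*t)]
  [9*t*exp(-4*t), 3*t*exp(-4*t) + exp(-4*t)]

Strategy: write A = P · J · P⁻¹ where J is a Jordan canonical form, so e^{tA} = P · e^{tJ} · P⁻¹, and e^{tJ} can be computed block-by-block.

A has Jordan form
J =
  [-4,  1]
  [ 0, -4]
(up to reordering of blocks).

Per-block formulas:
  For a 2×2 Jordan block J_2(-4): exp(t · J_2(-4)) = e^(-4t)·(I + t·N), where N is the 2×2 nilpotent shift.

After assembling e^{tJ} and conjugating by P, we get:

e^{tA} =
  [-3*t*exp(-4*t) + exp(-4*t), -t*exp(-4*t)]
  [9*t*exp(-4*t), 3*t*exp(-4*t) + exp(-4*t)]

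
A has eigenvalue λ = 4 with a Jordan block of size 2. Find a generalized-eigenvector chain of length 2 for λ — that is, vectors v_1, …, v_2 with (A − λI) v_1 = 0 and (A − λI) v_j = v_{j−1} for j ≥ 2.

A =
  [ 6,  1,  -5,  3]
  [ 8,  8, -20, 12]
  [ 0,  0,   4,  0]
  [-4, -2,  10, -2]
A Jordan chain for λ = 4 of length 2:
v_1 = (2, 8, 0, -4)ᵀ
v_2 = (1, 0, 0, 0)ᵀ

Let N = A − (4)·I. We want v_2 with N^2 v_2 = 0 but N^1 v_2 ≠ 0; then v_{j-1} := N · v_j for j = 2, …, 2.

Pick v_2 = (1, 0, 0, 0)ᵀ.
Then v_1 = N · v_2 = (2, 8, 0, -4)ᵀ.

Sanity check: (A − (4)·I) v_1 = (0, 0, 0, 0)ᵀ = 0. ✓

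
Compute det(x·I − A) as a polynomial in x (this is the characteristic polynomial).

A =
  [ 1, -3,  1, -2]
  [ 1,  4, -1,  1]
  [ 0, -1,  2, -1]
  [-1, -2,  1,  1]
x^4 - 8*x^3 + 24*x^2 - 32*x + 16

Expanding det(x·I − A) (e.g. by cofactor expansion or by noting that A is similar to its Jordan form J, which has the same characteristic polynomial as A) gives
  χ_A(x) = x^4 - 8*x^3 + 24*x^2 - 32*x + 16
which factors as (x - 2)^4. The eigenvalues (with algebraic multiplicities) are λ = 2 with multiplicity 4.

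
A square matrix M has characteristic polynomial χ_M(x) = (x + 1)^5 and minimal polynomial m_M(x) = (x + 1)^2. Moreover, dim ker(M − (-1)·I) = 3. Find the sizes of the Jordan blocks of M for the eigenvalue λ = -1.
Block sizes for λ = -1: [2, 2, 1]

Step 1 — from the characteristic polynomial, algebraic multiplicity of λ = -1 is 5. From dim ker(M − (-1)·I) = 3, there are exactly 3 Jordan blocks for λ = -1.
Step 2 — from the minimal polynomial, the factor (x + 1)^2 tells us the largest block for λ = -1 has size 2.
Step 3 — with total size 5, 3 blocks, and largest block 2, the block sizes (in nonincreasing order) are [2, 2, 1].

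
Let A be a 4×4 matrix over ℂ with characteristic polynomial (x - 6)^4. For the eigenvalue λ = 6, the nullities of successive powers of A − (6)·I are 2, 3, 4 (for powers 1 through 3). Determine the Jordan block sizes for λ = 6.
Block sizes for λ = 6: [3, 1]

From the dimensions of kernels of powers, the number of Jordan blocks of size at least j is d_j − d_{j−1} where d_j = dim ker(N^j) (with d_0 = 0). Computing the differences gives [2, 1, 1].
The number of blocks of size exactly k is (#blocks of size ≥ k) − (#blocks of size ≥ k + 1), so the partition is: 1 block(s) of size 1, 1 block(s) of size 3.
In nonincreasing order the block sizes are [3, 1].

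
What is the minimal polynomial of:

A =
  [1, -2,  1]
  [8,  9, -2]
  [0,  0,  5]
x^2 - 10*x + 25

The characteristic polynomial is χ_A(x) = (x - 5)^3, so the eigenvalues are known. The minimal polynomial is
  m_A(x) = Π_λ (x − λ)^{k_λ}
where k_λ is the size of the *largest* Jordan block for λ (equivalently, the smallest k with (A − λI)^k v = 0 for every generalised eigenvector v of λ).

  λ = 5: largest Jordan block has size 2, contributing (x − 5)^2

So m_A(x) = (x - 5)^2 = x^2 - 10*x + 25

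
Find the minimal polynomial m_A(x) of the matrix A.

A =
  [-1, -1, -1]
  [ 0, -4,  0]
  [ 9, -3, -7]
x^2 + 8*x + 16

The characteristic polynomial is χ_A(x) = (x + 4)^3, so the eigenvalues are known. The minimal polynomial is
  m_A(x) = Π_λ (x − λ)^{k_λ}
where k_λ is the size of the *largest* Jordan block for λ (equivalently, the smallest k with (A − λI)^k v = 0 for every generalised eigenvector v of λ).

  λ = -4: largest Jordan block has size 2, contributing (x + 4)^2

So m_A(x) = (x + 4)^2 = x^2 + 8*x + 16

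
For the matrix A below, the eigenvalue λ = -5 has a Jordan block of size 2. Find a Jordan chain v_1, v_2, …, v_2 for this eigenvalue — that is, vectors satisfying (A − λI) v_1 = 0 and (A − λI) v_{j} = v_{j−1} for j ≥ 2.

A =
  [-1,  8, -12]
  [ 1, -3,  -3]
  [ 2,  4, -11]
A Jordan chain for λ = -5 of length 2:
v_1 = (4, 1, 2)ᵀ
v_2 = (1, 0, 0)ᵀ

Let N = A − (-5)·I. We want v_2 with N^2 v_2 = 0 but N^1 v_2 ≠ 0; then v_{j-1} := N · v_j for j = 2, …, 2.

Pick v_2 = (1, 0, 0)ᵀ.
Then v_1 = N · v_2 = (4, 1, 2)ᵀ.

Sanity check: (A − (-5)·I) v_1 = (0, 0, 0)ᵀ = 0. ✓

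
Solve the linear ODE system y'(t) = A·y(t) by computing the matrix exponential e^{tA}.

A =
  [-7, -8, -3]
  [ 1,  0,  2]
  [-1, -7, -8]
e^{tA} =
  [-t^2*exp(-5*t)/2 - 2*t*exp(-5*t) + exp(-5*t), -3*t^2*exp(-5*t)/2 - 8*t*exp(-5*t), -t^2*exp(-5*t)/2 - 3*t*exp(-5*t)]
  [t^2*exp(-5*t)/2 + t*exp(-5*t), 3*t^2*exp(-5*t)/2 + 5*t*exp(-5*t) + exp(-5*t), t^2*exp(-5*t)/2 + 2*t*exp(-5*t)]
  [-t^2*exp(-5*t) - t*exp(-5*t), -3*t^2*exp(-5*t) - 7*t*exp(-5*t), -t^2*exp(-5*t) - 3*t*exp(-5*t) + exp(-5*t)]

Strategy: write A = P · J · P⁻¹ where J is a Jordan canonical form, so e^{tA} = P · e^{tJ} · P⁻¹, and e^{tJ} can be computed block-by-block.

A has Jordan form
J =
  [-5,  1,  0]
  [ 0, -5,  1]
  [ 0,  0, -5]
(up to reordering of blocks).

Per-block formulas:
  For a 3×3 Jordan block J_3(-5): exp(t · J_3(-5)) = e^(-5t)·(I + t·N + (t^2/2)·N^2), where N is the 3×3 nilpotent shift.

After assembling e^{tJ} and conjugating by P, we get:

e^{tA} =
  [-t^2*exp(-5*t)/2 - 2*t*exp(-5*t) + exp(-5*t), -3*t^2*exp(-5*t)/2 - 8*t*exp(-5*t), -t^2*exp(-5*t)/2 - 3*t*exp(-5*t)]
  [t^2*exp(-5*t)/2 + t*exp(-5*t), 3*t^2*exp(-5*t)/2 + 5*t*exp(-5*t) + exp(-5*t), t^2*exp(-5*t)/2 + 2*t*exp(-5*t)]
  [-t^2*exp(-5*t) - t*exp(-5*t), -3*t^2*exp(-5*t) - 7*t*exp(-5*t), -t^2*exp(-5*t) - 3*t*exp(-5*t) + exp(-5*t)]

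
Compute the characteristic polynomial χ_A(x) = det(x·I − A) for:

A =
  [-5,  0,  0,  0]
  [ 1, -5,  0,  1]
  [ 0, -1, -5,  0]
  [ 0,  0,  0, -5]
x^4 + 20*x^3 + 150*x^2 + 500*x + 625

Expanding det(x·I − A) (e.g. by cofactor expansion or by noting that A is similar to its Jordan form J, which has the same characteristic polynomial as A) gives
  χ_A(x) = x^4 + 20*x^3 + 150*x^2 + 500*x + 625
which factors as (x + 5)^4. The eigenvalues (with algebraic multiplicities) are λ = -5 with multiplicity 4.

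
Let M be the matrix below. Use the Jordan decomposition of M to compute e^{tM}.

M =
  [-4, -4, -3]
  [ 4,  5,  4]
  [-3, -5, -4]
e^{tM} =
  [t^2*exp(-t) - 3*t*exp(-t) + exp(-t), 3*t^2*exp(-t)/2 - 4*t*exp(-t), t^2*exp(-t) - 3*t*exp(-t)]
  [4*t*exp(-t), 6*t*exp(-t) + exp(-t), 4*t*exp(-t)]
  [-t^2*exp(-t) - 3*t*exp(-t), -3*t^2*exp(-t)/2 - 5*t*exp(-t), -t^2*exp(-t) - 3*t*exp(-t) + exp(-t)]

Strategy: write M = P · J · P⁻¹ where J is a Jordan canonical form, so e^{tM} = P · e^{tJ} · P⁻¹, and e^{tJ} can be computed block-by-block.

M has Jordan form
J =
  [-1,  1,  0]
  [ 0, -1,  1]
  [ 0,  0, -1]
(up to reordering of blocks).

Per-block formulas:
  For a 3×3 Jordan block J_3(-1): exp(t · J_3(-1)) = e^(-1t)·(I + t·N + (t^2/2)·N^2), where N is the 3×3 nilpotent shift.

After assembling e^{tJ} and conjugating by P, we get:

e^{tM} =
  [t^2*exp(-t) - 3*t*exp(-t) + exp(-t), 3*t^2*exp(-t)/2 - 4*t*exp(-t), t^2*exp(-t) - 3*t*exp(-t)]
  [4*t*exp(-t), 6*t*exp(-t) + exp(-t), 4*t*exp(-t)]
  [-t^2*exp(-t) - 3*t*exp(-t), -3*t^2*exp(-t)/2 - 5*t*exp(-t), -t^2*exp(-t) - 3*t*exp(-t) + exp(-t)]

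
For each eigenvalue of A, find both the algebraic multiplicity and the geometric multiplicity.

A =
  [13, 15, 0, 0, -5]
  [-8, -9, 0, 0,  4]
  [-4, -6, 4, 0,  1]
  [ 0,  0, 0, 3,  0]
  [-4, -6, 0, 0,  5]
λ = 3: alg = 4, geom = 3; λ = 4: alg = 1, geom = 1

Step 1 — factor the characteristic polynomial to read off the algebraic multiplicities:
  χ_A(x) = (x - 4)*(x - 3)^4

Step 2 — compute geometric multiplicities via the rank-nullity identity g(λ) = n − rank(A − λI):
  rank(A − (3)·I) = 2, so dim ker(A − (3)·I) = n − 2 = 3
  rank(A − (4)·I) = 4, so dim ker(A − (4)·I) = n − 4 = 1

Summary:
  λ = 3: algebraic multiplicity = 4, geometric multiplicity = 3
  λ = 4: algebraic multiplicity = 1, geometric multiplicity = 1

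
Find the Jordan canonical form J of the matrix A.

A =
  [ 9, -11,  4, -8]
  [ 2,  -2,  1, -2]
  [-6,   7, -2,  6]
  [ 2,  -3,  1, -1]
J_3(1) ⊕ J_1(1)

The characteristic polynomial is
  det(x·I − A) = x^4 - 4*x^3 + 6*x^2 - 4*x + 1 = (x - 1)^4

Eigenvalues and multiplicities (the geometric multiplicity of λ is n − rank(A − λI), which equals the number of Jordan blocks for λ):
  λ = 1: algebraic multiplicity = 4, geometric multiplicity = 2

Determining the block sizes for each eigenvalue:
  λ = 1: with am = 4 and gm = 2, the partition is not yet determined (e.g. several partitions of 4 into 2 parts exist). Let N = A − (1)·I. Computing rank(N^1) = 2, rank(N^2) = 1, rank(N^3) = 0; the number of blocks of size ≥ j is rank(N^{j−1}) − rank(N^j), giving [2, 1, 1]. So we have 1 block(s) of size 3, 1 block(s) of size 1 → block sizes [3, 1]

Assembling the blocks gives a Jordan form
J =
  [1, 1, 0, 0]
  [0, 1, 1, 0]
  [0, 0, 1, 0]
  [0, 0, 0, 1]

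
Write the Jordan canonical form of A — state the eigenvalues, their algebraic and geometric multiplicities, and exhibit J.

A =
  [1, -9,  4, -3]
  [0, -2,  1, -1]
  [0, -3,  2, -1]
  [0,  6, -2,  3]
J_3(1) ⊕ J_1(1)

The characteristic polynomial is
  det(x·I − A) = x^4 - 4*x^3 + 6*x^2 - 4*x + 1 = (x - 1)^4

Eigenvalues and multiplicities (the geometric multiplicity of λ is n − rank(A − λI), which equals the number of Jordan blocks for λ):
  λ = 1: algebraic multiplicity = 4, geometric multiplicity = 2

Determining the block sizes for each eigenvalue:
  λ = 1: with am = 4 and gm = 2, the partition is not yet determined (e.g. several partitions of 4 into 2 parts exist). Let N = A − (1)·I. Computing rank(N^1) = 2, rank(N^2) = 1, rank(N^3) = 0; the number of blocks of size ≥ j is rank(N^{j−1}) − rank(N^j), giving [2, 1, 1]. So we have 1 block(s) of size 3, 1 block(s) of size 1 → block sizes [3, 1]

Assembling the blocks gives a Jordan form
J =
  [1, 1, 0, 0]
  [0, 1, 1, 0]
  [0, 0, 1, 0]
  [0, 0, 0, 1]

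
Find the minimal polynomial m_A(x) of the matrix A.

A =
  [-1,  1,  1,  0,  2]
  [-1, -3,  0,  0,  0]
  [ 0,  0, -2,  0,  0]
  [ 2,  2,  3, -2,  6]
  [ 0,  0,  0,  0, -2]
x^3 + 6*x^2 + 12*x + 8

The characteristic polynomial is χ_A(x) = (x + 2)^5, so the eigenvalues are known. The minimal polynomial is
  m_A(x) = Π_λ (x − λ)^{k_λ}
where k_λ is the size of the *largest* Jordan block for λ (equivalently, the smallest k with (A − λI)^k v = 0 for every generalised eigenvector v of λ).

  λ = -2: largest Jordan block has size 3, contributing (x + 2)^3

So m_A(x) = (x + 2)^3 = x^3 + 6*x^2 + 12*x + 8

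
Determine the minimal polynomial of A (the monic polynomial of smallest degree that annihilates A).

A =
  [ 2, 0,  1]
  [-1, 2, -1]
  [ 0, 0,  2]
x^3 - 6*x^2 + 12*x - 8

The characteristic polynomial is χ_A(x) = (x - 2)^3, so the eigenvalues are known. The minimal polynomial is
  m_A(x) = Π_λ (x − λ)^{k_λ}
where k_λ is the size of the *largest* Jordan block for λ (equivalently, the smallest k with (A − λI)^k v = 0 for every generalised eigenvector v of λ).

  λ = 2: largest Jordan block has size 3, contributing (x − 2)^3

So m_A(x) = (x - 2)^3 = x^3 - 6*x^2 + 12*x - 8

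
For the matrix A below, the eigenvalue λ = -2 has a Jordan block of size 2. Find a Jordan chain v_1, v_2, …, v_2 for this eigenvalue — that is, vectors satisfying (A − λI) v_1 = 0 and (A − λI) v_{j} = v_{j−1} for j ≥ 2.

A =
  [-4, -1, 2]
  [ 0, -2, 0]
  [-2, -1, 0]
A Jordan chain for λ = -2 of length 2:
v_1 = (-2, 0, -2)ᵀ
v_2 = (1, 0, 0)ᵀ

Let N = A − (-2)·I. We want v_2 with N^2 v_2 = 0 but N^1 v_2 ≠ 0; then v_{j-1} := N · v_j for j = 2, …, 2.

Pick v_2 = (1, 0, 0)ᵀ.
Then v_1 = N · v_2 = (-2, 0, -2)ᵀ.

Sanity check: (A − (-2)·I) v_1 = (0, 0, 0)ᵀ = 0. ✓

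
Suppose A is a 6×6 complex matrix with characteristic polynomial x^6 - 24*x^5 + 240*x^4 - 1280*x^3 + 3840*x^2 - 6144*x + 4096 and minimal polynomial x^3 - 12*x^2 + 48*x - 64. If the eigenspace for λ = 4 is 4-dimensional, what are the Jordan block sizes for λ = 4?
Block sizes for λ = 4: [3, 1, 1, 1]

Step 1 — from the characteristic polynomial, algebraic multiplicity of λ = 4 is 6. From dim ker(A − (4)·I) = 4, there are exactly 4 Jordan blocks for λ = 4.
Step 2 — from the minimal polynomial, the factor (x − 4)^3 tells us the largest block for λ = 4 has size 3.
Step 3 — with total size 6, 4 blocks, and largest block 3, the block sizes (in nonincreasing order) are [3, 1, 1, 1].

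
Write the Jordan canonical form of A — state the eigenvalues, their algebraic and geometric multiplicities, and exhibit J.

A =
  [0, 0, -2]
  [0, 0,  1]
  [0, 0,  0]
J_2(0) ⊕ J_1(0)

The characteristic polynomial is
  det(x·I − A) = x^3

Eigenvalues and multiplicities (the geometric multiplicity of λ is n − rank(A − λI), which equals the number of Jordan blocks for λ):
  λ = 0: algebraic multiplicity = 3, geometric multiplicity = 2

Determining the block sizes for each eigenvalue:
  λ = 0: 2 blocks summing to 3 forces exactly one block of size 2 and the rest size 1 → block sizes [2, 1]

Assembling the blocks gives a Jordan form
J =
  [0, 1, 0]
  [0, 0, 0]
  [0, 0, 0]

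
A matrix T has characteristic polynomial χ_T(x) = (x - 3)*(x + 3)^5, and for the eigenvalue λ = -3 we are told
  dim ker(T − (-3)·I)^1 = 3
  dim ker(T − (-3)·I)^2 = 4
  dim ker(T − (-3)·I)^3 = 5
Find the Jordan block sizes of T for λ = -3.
Block sizes for λ = -3: [3, 1, 1]

From the dimensions of kernels of powers, the number of Jordan blocks of size at least j is d_j − d_{j−1} where d_j = dim ker(N^j) (with d_0 = 0). Computing the differences gives [3, 1, 1].
The number of blocks of size exactly k is (#blocks of size ≥ k) − (#blocks of size ≥ k + 1), so the partition is: 2 block(s) of size 1, 1 block(s) of size 3.
In nonincreasing order the block sizes are [3, 1, 1].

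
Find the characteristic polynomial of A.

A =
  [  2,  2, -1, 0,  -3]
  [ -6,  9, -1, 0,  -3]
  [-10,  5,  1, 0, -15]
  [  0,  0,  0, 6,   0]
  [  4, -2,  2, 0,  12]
x^5 - 30*x^4 + 360*x^3 - 2160*x^2 + 6480*x - 7776

Expanding det(x·I − A) (e.g. by cofactor expansion or by noting that A is similar to its Jordan form J, which has the same characteristic polynomial as A) gives
  χ_A(x) = x^5 - 30*x^4 + 360*x^3 - 2160*x^2 + 6480*x - 7776
which factors as (x - 6)^5. The eigenvalues (with algebraic multiplicities) are λ = 6 with multiplicity 5.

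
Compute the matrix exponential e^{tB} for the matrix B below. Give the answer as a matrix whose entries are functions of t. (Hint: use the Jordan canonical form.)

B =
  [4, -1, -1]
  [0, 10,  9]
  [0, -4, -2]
e^{tB} =
  [exp(4*t), -t^2*exp(4*t) - t*exp(4*t), -3*t^2*exp(4*t)/2 - t*exp(4*t)]
  [0, 6*t*exp(4*t) + exp(4*t), 9*t*exp(4*t)]
  [0, -4*t*exp(4*t), -6*t*exp(4*t) + exp(4*t)]

Strategy: write B = P · J · P⁻¹ where J is a Jordan canonical form, so e^{tB} = P · e^{tJ} · P⁻¹, and e^{tJ} can be computed block-by-block.

B has Jordan form
J =
  [4, 1, 0]
  [0, 4, 1]
  [0, 0, 4]
(up to reordering of blocks).

Per-block formulas:
  For a 3×3 Jordan block J_3(4): exp(t · J_3(4)) = e^(4t)·(I + t·N + (t^2/2)·N^2), where N is the 3×3 nilpotent shift.

After assembling e^{tJ} and conjugating by P, we get:

e^{tB} =
  [exp(4*t), -t^2*exp(4*t) - t*exp(4*t), -3*t^2*exp(4*t)/2 - t*exp(4*t)]
  [0, 6*t*exp(4*t) + exp(4*t), 9*t*exp(4*t)]
  [0, -4*t*exp(4*t), -6*t*exp(4*t) + exp(4*t)]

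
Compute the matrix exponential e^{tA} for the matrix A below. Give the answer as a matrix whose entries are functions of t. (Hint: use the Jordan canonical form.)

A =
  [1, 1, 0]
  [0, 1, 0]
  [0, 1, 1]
e^{tA} =
  [exp(t), t*exp(t), 0]
  [0, exp(t), 0]
  [0, t*exp(t), exp(t)]

Strategy: write A = P · J · P⁻¹ where J is a Jordan canonical form, so e^{tA} = P · e^{tJ} · P⁻¹, and e^{tJ} can be computed block-by-block.

A has Jordan form
J =
  [1, 1, 0]
  [0, 1, 0]
  [0, 0, 1]
(up to reordering of blocks).

Per-block formulas:
  For a 2×2 Jordan block J_2(1): exp(t · J_2(1)) = e^(1t)·(I + t·N), where N is the 2×2 nilpotent shift.
  For a 1×1 block at λ = 1: exp(t · [1]) = [e^(1t)].

After assembling e^{tJ} and conjugating by P, we get:

e^{tA} =
  [exp(t), t*exp(t), 0]
  [0, exp(t), 0]
  [0, t*exp(t), exp(t)]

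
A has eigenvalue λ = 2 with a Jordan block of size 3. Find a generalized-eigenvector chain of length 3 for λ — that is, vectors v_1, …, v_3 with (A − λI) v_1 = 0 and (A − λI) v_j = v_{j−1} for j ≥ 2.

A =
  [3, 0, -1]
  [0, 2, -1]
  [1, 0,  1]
A Jordan chain for λ = 2 of length 3:
v_1 = (0, -1, 0)ᵀ
v_2 = (1, 0, 1)ᵀ
v_3 = (1, 0, 0)ᵀ

Let N = A − (2)·I. We want v_3 with N^3 v_3 = 0 but N^2 v_3 ≠ 0; then v_{j-1} := N · v_j for j = 3, …, 2.

Pick v_3 = (1, 0, 0)ᵀ.
Then v_2 = N · v_3 = (1, 0, 1)ᵀ.
Then v_1 = N · v_2 = (0, -1, 0)ᵀ.

Sanity check: (A − (2)·I) v_1 = (0, 0, 0)ᵀ = 0. ✓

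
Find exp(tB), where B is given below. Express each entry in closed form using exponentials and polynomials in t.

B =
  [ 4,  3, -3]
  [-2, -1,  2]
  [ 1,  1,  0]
e^{tB} =
  [3*t*exp(t) + exp(t), 3*t*exp(t), -3*t*exp(t)]
  [-2*t*exp(t), -2*t*exp(t) + exp(t), 2*t*exp(t)]
  [t*exp(t), t*exp(t), -t*exp(t) + exp(t)]

Strategy: write B = P · J · P⁻¹ where J is a Jordan canonical form, so e^{tB} = P · e^{tJ} · P⁻¹, and e^{tJ} can be computed block-by-block.

B has Jordan form
J =
  [1, 1, 0]
  [0, 1, 0]
  [0, 0, 1]
(up to reordering of blocks).

Per-block formulas:
  For a 1×1 block at λ = 1: exp(t · [1]) = [e^(1t)].
  For a 2×2 Jordan block J_2(1): exp(t · J_2(1)) = e^(1t)·(I + t·N), where N is the 2×2 nilpotent shift.

After assembling e^{tJ} and conjugating by P, we get:

e^{tB} =
  [3*t*exp(t) + exp(t), 3*t*exp(t), -3*t*exp(t)]
  [-2*t*exp(t), -2*t*exp(t) + exp(t), 2*t*exp(t)]
  [t*exp(t), t*exp(t), -t*exp(t) + exp(t)]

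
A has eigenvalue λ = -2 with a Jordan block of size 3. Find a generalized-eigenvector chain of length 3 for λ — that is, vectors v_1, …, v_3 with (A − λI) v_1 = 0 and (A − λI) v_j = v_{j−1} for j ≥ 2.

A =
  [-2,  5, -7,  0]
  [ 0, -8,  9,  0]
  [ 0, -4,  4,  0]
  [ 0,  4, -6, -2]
A Jordan chain for λ = -2 of length 3:
v_1 = (-2, 0, 0, 0)ᵀ
v_2 = (5, -6, -4, 4)ᵀ
v_3 = (0, 1, 0, 0)ᵀ

Let N = A − (-2)·I. We want v_3 with N^3 v_3 = 0 but N^2 v_3 ≠ 0; then v_{j-1} := N · v_j for j = 3, …, 2.

Pick v_3 = (0, 1, 0, 0)ᵀ.
Then v_2 = N · v_3 = (5, -6, -4, 4)ᵀ.
Then v_1 = N · v_2 = (-2, 0, 0, 0)ᵀ.

Sanity check: (A − (-2)·I) v_1 = (0, 0, 0, 0)ᵀ = 0. ✓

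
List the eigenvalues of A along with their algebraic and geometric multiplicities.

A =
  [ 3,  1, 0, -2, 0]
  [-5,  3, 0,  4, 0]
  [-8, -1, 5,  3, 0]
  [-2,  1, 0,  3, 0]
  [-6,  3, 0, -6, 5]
λ = 2: alg = 2, geom = 1; λ = 5: alg = 3, geom = 2

Step 1 — factor the characteristic polynomial to read off the algebraic multiplicities:
  χ_A(x) = (x - 5)^3*(x - 2)^2

Step 2 — compute geometric multiplicities via the rank-nullity identity g(λ) = n − rank(A − λI):
  rank(A − (2)·I) = 4, so dim ker(A − (2)·I) = n − 4 = 1
  rank(A − (5)·I) = 3, so dim ker(A − (5)·I) = n − 3 = 2

Summary:
  λ = 2: algebraic multiplicity = 2, geometric multiplicity = 1
  λ = 5: algebraic multiplicity = 3, geometric multiplicity = 2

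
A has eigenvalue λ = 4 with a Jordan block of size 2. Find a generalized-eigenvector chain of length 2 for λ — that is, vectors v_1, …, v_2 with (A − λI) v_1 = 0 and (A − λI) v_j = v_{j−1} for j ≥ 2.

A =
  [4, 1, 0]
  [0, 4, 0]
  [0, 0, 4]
A Jordan chain for λ = 4 of length 2:
v_1 = (1, 0, 0)ᵀ
v_2 = (0, 1, 0)ᵀ

Let N = A − (4)·I. We want v_2 with N^2 v_2 = 0 but N^1 v_2 ≠ 0; then v_{j-1} := N · v_j for j = 2, …, 2.

Pick v_2 = (0, 1, 0)ᵀ.
Then v_1 = N · v_2 = (1, 0, 0)ᵀ.

Sanity check: (A − (4)·I) v_1 = (0, 0, 0)ᵀ = 0. ✓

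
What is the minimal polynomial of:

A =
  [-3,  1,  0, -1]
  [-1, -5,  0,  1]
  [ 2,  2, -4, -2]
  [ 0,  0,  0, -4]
x^2 + 8*x + 16

The characteristic polynomial is χ_A(x) = (x + 4)^4, so the eigenvalues are known. The minimal polynomial is
  m_A(x) = Π_λ (x − λ)^{k_λ}
where k_λ is the size of the *largest* Jordan block for λ (equivalently, the smallest k with (A − λI)^k v = 0 for every generalised eigenvector v of λ).

  λ = -4: largest Jordan block has size 2, contributing (x + 4)^2

So m_A(x) = (x + 4)^2 = x^2 + 8*x + 16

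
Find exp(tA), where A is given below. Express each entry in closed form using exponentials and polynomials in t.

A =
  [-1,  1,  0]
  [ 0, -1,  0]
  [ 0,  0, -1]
e^{tA} =
  [exp(-t), t*exp(-t), 0]
  [0, exp(-t), 0]
  [0, 0, exp(-t)]

Strategy: write A = P · J · P⁻¹ where J is a Jordan canonical form, so e^{tA} = P · e^{tJ} · P⁻¹, and e^{tJ} can be computed block-by-block.

A has Jordan form
J =
  [-1,  1,  0]
  [ 0, -1,  0]
  [ 0,  0, -1]
(up to reordering of blocks).

Per-block formulas:
  For a 2×2 Jordan block J_2(-1): exp(t · J_2(-1)) = e^(-1t)·(I + t·N), where N is the 2×2 nilpotent shift.
  For a 1×1 block at λ = -1: exp(t · [-1]) = [e^(-1t)].

After assembling e^{tJ} and conjugating by P, we get:

e^{tA} =
  [exp(-t), t*exp(-t), 0]
  [0, exp(-t), 0]
  [0, 0, exp(-t)]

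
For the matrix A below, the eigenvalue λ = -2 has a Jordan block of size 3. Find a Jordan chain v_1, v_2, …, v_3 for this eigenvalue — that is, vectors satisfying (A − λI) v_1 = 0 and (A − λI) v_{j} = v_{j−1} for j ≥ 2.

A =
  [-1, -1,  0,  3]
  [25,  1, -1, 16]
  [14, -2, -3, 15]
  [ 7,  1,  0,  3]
A Jordan chain for λ = -2 of length 3:
v_1 = (-1, 2, -3, 1)ᵀ
v_2 = (-1, 3, -2, 1)ᵀ
v_3 = (0, 1, 0, 0)ᵀ

Let N = A − (-2)·I. We want v_3 with N^3 v_3 = 0 but N^2 v_3 ≠ 0; then v_{j-1} := N · v_j for j = 3, …, 2.

Pick v_3 = (0, 1, 0, 0)ᵀ.
Then v_2 = N · v_3 = (-1, 3, -2, 1)ᵀ.
Then v_1 = N · v_2 = (-1, 2, -3, 1)ᵀ.

Sanity check: (A − (-2)·I) v_1 = (0, 0, 0, 0)ᵀ = 0. ✓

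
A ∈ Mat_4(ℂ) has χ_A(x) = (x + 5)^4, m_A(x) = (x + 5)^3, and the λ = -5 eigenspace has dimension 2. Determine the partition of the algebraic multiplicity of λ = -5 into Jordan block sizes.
Block sizes for λ = -5: [3, 1]

Step 1 — from the characteristic polynomial, algebraic multiplicity of λ = -5 is 4. From dim ker(A − (-5)·I) = 2, there are exactly 2 Jordan blocks for λ = -5.
Step 2 — from the minimal polynomial, the factor (x + 5)^3 tells us the largest block for λ = -5 has size 3.
Step 3 — with total size 4, 2 blocks, and largest block 3, the block sizes (in nonincreasing order) are [3, 1].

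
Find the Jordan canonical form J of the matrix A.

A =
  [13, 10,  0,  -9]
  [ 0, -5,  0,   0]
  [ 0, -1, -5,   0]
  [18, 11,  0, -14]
J_2(-5) ⊕ J_1(-5) ⊕ J_1(4)

The characteristic polynomial is
  det(x·I − A) = x^4 + 11*x^3 + 15*x^2 - 175*x - 500 = (x - 4)*(x + 5)^3

Eigenvalues and multiplicities (the geometric multiplicity of λ is n − rank(A − λI), which equals the number of Jordan blocks for λ):
  λ = -5: algebraic multiplicity = 3, geometric multiplicity = 2
  λ = 4: algebraic multiplicity = 1, geometric multiplicity = 1

Determining the block sizes for each eigenvalue:
  λ = -5: 2 blocks summing to 3 forces exactly one block of size 2 and the rest size 1 → block sizes [2, 1]
  λ = 4: one block (gm = 1), so the single block has size am = 1 → block sizes [1]

Assembling the blocks gives a Jordan form
J =
  [-5,  1,  0, 0]
  [ 0, -5,  0, 0]
  [ 0,  0, -5, 0]
  [ 0,  0,  0, 4]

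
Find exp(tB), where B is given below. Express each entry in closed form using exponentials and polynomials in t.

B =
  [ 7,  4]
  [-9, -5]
e^{tB} =
  [6*t*exp(t) + exp(t), 4*t*exp(t)]
  [-9*t*exp(t), -6*t*exp(t) + exp(t)]

Strategy: write B = P · J · P⁻¹ where J is a Jordan canonical form, so e^{tB} = P · e^{tJ} · P⁻¹, and e^{tJ} can be computed block-by-block.

B has Jordan form
J =
  [1, 1]
  [0, 1]
(up to reordering of blocks).

Per-block formulas:
  For a 2×2 Jordan block J_2(1): exp(t · J_2(1)) = e^(1t)·(I + t·N), where N is the 2×2 nilpotent shift.

After assembling e^{tJ} and conjugating by P, we get:

e^{tB} =
  [6*t*exp(t) + exp(t), 4*t*exp(t)]
  [-9*t*exp(t), -6*t*exp(t) + exp(t)]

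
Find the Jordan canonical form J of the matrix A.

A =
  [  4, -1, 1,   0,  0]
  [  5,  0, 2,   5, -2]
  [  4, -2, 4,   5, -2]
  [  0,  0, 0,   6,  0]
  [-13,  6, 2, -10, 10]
J_2(3) ⊕ J_2(6) ⊕ J_1(6)

The characteristic polynomial is
  det(x·I − A) = x^5 - 24*x^4 + 225*x^3 - 1026*x^2 + 2268*x - 1944 = (x - 6)^3*(x - 3)^2

Eigenvalues and multiplicities (the geometric multiplicity of λ is n − rank(A − λI), which equals the number of Jordan blocks for λ):
  λ = 3: algebraic multiplicity = 2, geometric multiplicity = 1
  λ = 6: algebraic multiplicity = 3, geometric multiplicity = 2

Determining the block sizes for each eigenvalue:
  λ = 3: one block (gm = 1), so the single block has size am = 2 → block sizes [2]
  λ = 6: 2 blocks summing to 3 forces exactly one block of size 2 and the rest size 1 → block sizes [2, 1]

Assembling the blocks gives a Jordan form
J =
  [3, 1, 0, 0, 0]
  [0, 3, 0, 0, 0]
  [0, 0, 6, 1, 0]
  [0, 0, 0, 6, 0]
  [0, 0, 0, 0, 6]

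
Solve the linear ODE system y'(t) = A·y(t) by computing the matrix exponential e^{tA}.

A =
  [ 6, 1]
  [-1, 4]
e^{tA} =
  [t*exp(5*t) + exp(5*t), t*exp(5*t)]
  [-t*exp(5*t), -t*exp(5*t) + exp(5*t)]

Strategy: write A = P · J · P⁻¹ where J is a Jordan canonical form, so e^{tA} = P · e^{tJ} · P⁻¹, and e^{tJ} can be computed block-by-block.

A has Jordan form
J =
  [5, 1]
  [0, 5]
(up to reordering of blocks).

Per-block formulas:
  For a 2×2 Jordan block J_2(5): exp(t · J_2(5)) = e^(5t)·(I + t·N), where N is the 2×2 nilpotent shift.

After assembling e^{tJ} and conjugating by P, we get:

e^{tA} =
  [t*exp(5*t) + exp(5*t), t*exp(5*t)]
  [-t*exp(5*t), -t*exp(5*t) + exp(5*t)]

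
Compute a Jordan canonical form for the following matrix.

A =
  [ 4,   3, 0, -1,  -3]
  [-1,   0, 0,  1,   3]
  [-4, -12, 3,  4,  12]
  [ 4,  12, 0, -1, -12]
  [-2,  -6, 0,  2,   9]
J_2(3) ⊕ J_1(3) ⊕ J_1(3) ⊕ J_1(3)

The characteristic polynomial is
  det(x·I − A) = x^5 - 15*x^4 + 90*x^3 - 270*x^2 + 405*x - 243 = (x - 3)^5

Eigenvalues and multiplicities (the geometric multiplicity of λ is n − rank(A − λI), which equals the number of Jordan blocks for λ):
  λ = 3: algebraic multiplicity = 5, geometric multiplicity = 4

Determining the block sizes for each eigenvalue:
  λ = 3: 4 blocks summing to 5 forces exactly one block of size 2 and the rest size 1 → block sizes [2, 1, 1, 1]

Assembling the blocks gives a Jordan form
J =
  [3, 1, 0, 0, 0]
  [0, 3, 0, 0, 0]
  [0, 0, 3, 0, 0]
  [0, 0, 0, 3, 0]
  [0, 0, 0, 0, 3]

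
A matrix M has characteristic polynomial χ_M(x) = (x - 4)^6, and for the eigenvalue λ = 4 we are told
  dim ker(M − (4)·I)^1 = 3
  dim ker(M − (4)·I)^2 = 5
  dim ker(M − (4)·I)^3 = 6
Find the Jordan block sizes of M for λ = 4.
Block sizes for λ = 4: [3, 2, 1]

From the dimensions of kernels of powers, the number of Jordan blocks of size at least j is d_j − d_{j−1} where d_j = dim ker(N^j) (with d_0 = 0). Computing the differences gives [3, 2, 1].
The number of blocks of size exactly k is (#blocks of size ≥ k) − (#blocks of size ≥ k + 1), so the partition is: 1 block(s) of size 1, 1 block(s) of size 2, 1 block(s) of size 3.
In nonincreasing order the block sizes are [3, 2, 1].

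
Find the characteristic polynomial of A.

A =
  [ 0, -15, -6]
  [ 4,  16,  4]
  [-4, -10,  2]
x^3 - 18*x^2 + 108*x - 216

Expanding det(x·I − A) (e.g. by cofactor expansion or by noting that A is similar to its Jordan form J, which has the same characteristic polynomial as A) gives
  χ_A(x) = x^3 - 18*x^2 + 108*x - 216
which factors as (x - 6)^3. The eigenvalues (with algebraic multiplicities) are λ = 6 with multiplicity 3.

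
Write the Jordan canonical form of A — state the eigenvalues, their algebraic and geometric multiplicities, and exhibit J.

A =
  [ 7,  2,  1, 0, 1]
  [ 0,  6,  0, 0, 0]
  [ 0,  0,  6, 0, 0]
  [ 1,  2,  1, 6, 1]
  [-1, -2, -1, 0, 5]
J_2(6) ⊕ J_1(6) ⊕ J_1(6) ⊕ J_1(6)

The characteristic polynomial is
  det(x·I − A) = x^5 - 30*x^4 + 360*x^3 - 2160*x^2 + 6480*x - 7776 = (x - 6)^5

Eigenvalues and multiplicities (the geometric multiplicity of λ is n − rank(A − λI), which equals the number of Jordan blocks for λ):
  λ = 6: algebraic multiplicity = 5, geometric multiplicity = 4

Determining the block sizes for each eigenvalue:
  λ = 6: 4 blocks summing to 5 forces exactly one block of size 2 and the rest size 1 → block sizes [2, 1, 1, 1]

Assembling the blocks gives a Jordan form
J =
  [6, 1, 0, 0, 0]
  [0, 6, 0, 0, 0]
  [0, 0, 6, 0, 0]
  [0, 0, 0, 6, 0]
  [0, 0, 0, 0, 6]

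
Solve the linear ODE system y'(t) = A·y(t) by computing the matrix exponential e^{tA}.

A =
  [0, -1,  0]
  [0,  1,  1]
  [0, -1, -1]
e^{tA} =
  [1, -t^2/2 - t, -t^2/2]
  [0, t + 1, t]
  [0, -t, 1 - t]

Strategy: write A = P · J · P⁻¹ where J is a Jordan canonical form, so e^{tA} = P · e^{tJ} · P⁻¹, and e^{tJ} can be computed block-by-block.

A has Jordan form
J =
  [0, 1, 0]
  [0, 0, 1]
  [0, 0, 0]
(up to reordering of blocks).

Per-block formulas:
  For a 3×3 Jordan block J_3(0): exp(t · J_3(0)) = e^(0t)·(I + t·N + (t^2/2)·N^2), where N is the 3×3 nilpotent shift.

After assembling e^{tJ} and conjugating by P, we get:

e^{tA} =
  [1, -t^2/2 - t, -t^2/2]
  [0, t + 1, t]
  [0, -t, 1 - t]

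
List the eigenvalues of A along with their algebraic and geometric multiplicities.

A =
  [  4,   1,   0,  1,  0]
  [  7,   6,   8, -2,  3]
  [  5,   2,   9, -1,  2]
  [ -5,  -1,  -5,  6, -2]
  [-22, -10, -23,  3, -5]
λ = 4: alg = 5, geom = 2

Step 1 — factor the characteristic polynomial to read off the algebraic multiplicities:
  χ_A(x) = (x - 4)^5

Step 2 — compute geometric multiplicities via the rank-nullity identity g(λ) = n − rank(A − λI):
  rank(A − (4)·I) = 3, so dim ker(A − (4)·I) = n − 3 = 2

Summary:
  λ = 4: algebraic multiplicity = 5, geometric multiplicity = 2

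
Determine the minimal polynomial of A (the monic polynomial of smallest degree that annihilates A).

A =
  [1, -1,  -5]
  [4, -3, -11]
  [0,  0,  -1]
x^3 + 3*x^2 + 3*x + 1

The characteristic polynomial is χ_A(x) = (x + 1)^3, so the eigenvalues are known. The minimal polynomial is
  m_A(x) = Π_λ (x − λ)^{k_λ}
where k_λ is the size of the *largest* Jordan block for λ (equivalently, the smallest k with (A − λI)^k v = 0 for every generalised eigenvector v of λ).

  λ = -1: largest Jordan block has size 3, contributing (x + 1)^3

So m_A(x) = (x + 1)^3 = x^3 + 3*x^2 + 3*x + 1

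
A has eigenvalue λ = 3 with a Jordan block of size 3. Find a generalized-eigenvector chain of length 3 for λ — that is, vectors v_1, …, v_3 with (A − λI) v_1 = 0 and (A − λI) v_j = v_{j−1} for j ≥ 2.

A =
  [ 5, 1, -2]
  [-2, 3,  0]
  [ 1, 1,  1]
A Jordan chain for λ = 3 of length 3:
v_1 = (0, -4, -2)ᵀ
v_2 = (2, -2, 1)ᵀ
v_3 = (1, 0, 0)ᵀ

Let N = A − (3)·I. We want v_3 with N^3 v_3 = 0 but N^2 v_3 ≠ 0; then v_{j-1} := N · v_j for j = 3, …, 2.

Pick v_3 = (1, 0, 0)ᵀ.
Then v_2 = N · v_3 = (2, -2, 1)ᵀ.
Then v_1 = N · v_2 = (0, -4, -2)ᵀ.

Sanity check: (A − (3)·I) v_1 = (0, 0, 0)ᵀ = 0. ✓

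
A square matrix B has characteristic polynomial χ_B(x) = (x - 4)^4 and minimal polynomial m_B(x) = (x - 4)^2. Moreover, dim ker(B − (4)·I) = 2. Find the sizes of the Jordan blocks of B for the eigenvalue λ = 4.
Block sizes for λ = 4: [2, 2]

Step 1 — from the characteristic polynomial, algebraic multiplicity of λ = 4 is 4. From dim ker(B − (4)·I) = 2, there are exactly 2 Jordan blocks for λ = 4.
Step 2 — from the minimal polynomial, the factor (x − 4)^2 tells us the largest block for λ = 4 has size 2.
Step 3 — with total size 4, 2 blocks, and largest block 2, the block sizes (in nonincreasing order) are [2, 2].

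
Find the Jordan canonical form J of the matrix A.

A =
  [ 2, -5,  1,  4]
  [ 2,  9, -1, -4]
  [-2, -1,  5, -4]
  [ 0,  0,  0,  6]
J_1(4) ⊕ J_2(6) ⊕ J_1(6)

The characteristic polynomial is
  det(x·I − A) = x^4 - 22*x^3 + 180*x^2 - 648*x + 864 = (x - 6)^3*(x - 4)

Eigenvalues and multiplicities (the geometric multiplicity of λ is n − rank(A − λI), which equals the number of Jordan blocks for λ):
  λ = 4: algebraic multiplicity = 1, geometric multiplicity = 1
  λ = 6: algebraic multiplicity = 3, geometric multiplicity = 2

Determining the block sizes for each eigenvalue:
  λ = 4: one block (gm = 1), so the single block has size am = 1 → block sizes [1]
  λ = 6: 2 blocks summing to 3 forces exactly one block of size 2 and the rest size 1 → block sizes [2, 1]

Assembling the blocks gives a Jordan form
J =
  [4, 0, 0, 0]
  [0, 6, 1, 0]
  [0, 0, 6, 0]
  [0, 0, 0, 6]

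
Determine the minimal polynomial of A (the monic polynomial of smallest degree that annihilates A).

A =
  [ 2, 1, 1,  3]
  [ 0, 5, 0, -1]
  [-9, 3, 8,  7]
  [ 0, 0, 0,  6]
x^3 - 16*x^2 + 85*x - 150

The characteristic polynomial is χ_A(x) = (x - 6)*(x - 5)^3, so the eigenvalues are known. The minimal polynomial is
  m_A(x) = Π_λ (x − λ)^{k_λ}
where k_λ is the size of the *largest* Jordan block for λ (equivalently, the smallest k with (A − λI)^k v = 0 for every generalised eigenvector v of λ).

  λ = 5: largest Jordan block has size 2, contributing (x − 5)^2
  λ = 6: largest Jordan block has size 1, contributing (x − 6)

So m_A(x) = (x - 6)*(x - 5)^2 = x^3 - 16*x^2 + 85*x - 150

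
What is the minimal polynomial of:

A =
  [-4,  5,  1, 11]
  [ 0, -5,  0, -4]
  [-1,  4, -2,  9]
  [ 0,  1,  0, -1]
x^2 + 6*x + 9

The characteristic polynomial is χ_A(x) = (x + 3)^4, so the eigenvalues are known. The minimal polynomial is
  m_A(x) = Π_λ (x − λ)^{k_λ}
where k_λ is the size of the *largest* Jordan block for λ (equivalently, the smallest k with (A − λI)^k v = 0 for every generalised eigenvector v of λ).

  λ = -3: largest Jordan block has size 2, contributing (x + 3)^2

So m_A(x) = (x + 3)^2 = x^2 + 6*x + 9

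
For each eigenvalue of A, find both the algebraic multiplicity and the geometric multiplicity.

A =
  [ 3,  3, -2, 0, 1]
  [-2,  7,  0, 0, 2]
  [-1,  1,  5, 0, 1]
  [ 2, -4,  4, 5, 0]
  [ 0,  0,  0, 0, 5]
λ = 5: alg = 5, geom = 3

Step 1 — factor the characteristic polynomial to read off the algebraic multiplicities:
  χ_A(x) = (x - 5)^5

Step 2 — compute geometric multiplicities via the rank-nullity identity g(λ) = n − rank(A − λI):
  rank(A − (5)·I) = 2, so dim ker(A − (5)·I) = n − 2 = 3

Summary:
  λ = 5: algebraic multiplicity = 5, geometric multiplicity = 3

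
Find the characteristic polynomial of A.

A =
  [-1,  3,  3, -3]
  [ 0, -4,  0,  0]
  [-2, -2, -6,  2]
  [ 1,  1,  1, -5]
x^4 + 16*x^3 + 96*x^2 + 256*x + 256

Expanding det(x·I − A) (e.g. by cofactor expansion or by noting that A is similar to its Jordan form J, which has the same characteristic polynomial as A) gives
  χ_A(x) = x^4 + 16*x^3 + 96*x^2 + 256*x + 256
which factors as (x + 4)^4. The eigenvalues (with algebraic multiplicities) are λ = -4 with multiplicity 4.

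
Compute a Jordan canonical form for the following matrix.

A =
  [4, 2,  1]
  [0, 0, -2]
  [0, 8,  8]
J_2(4) ⊕ J_1(4)

The characteristic polynomial is
  det(x·I − A) = x^3 - 12*x^2 + 48*x - 64 = (x - 4)^3

Eigenvalues and multiplicities (the geometric multiplicity of λ is n − rank(A − λI), which equals the number of Jordan blocks for λ):
  λ = 4: algebraic multiplicity = 3, geometric multiplicity = 2

Determining the block sizes for each eigenvalue:
  λ = 4: 2 blocks summing to 3 forces exactly one block of size 2 and the rest size 1 → block sizes [2, 1]

Assembling the blocks gives a Jordan form
J =
  [4, 1, 0]
  [0, 4, 0]
  [0, 0, 4]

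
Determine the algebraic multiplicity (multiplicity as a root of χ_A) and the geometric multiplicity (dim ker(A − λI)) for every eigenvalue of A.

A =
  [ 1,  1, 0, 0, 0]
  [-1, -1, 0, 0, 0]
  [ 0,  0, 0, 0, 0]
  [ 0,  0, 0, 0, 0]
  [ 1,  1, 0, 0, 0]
λ = 0: alg = 5, geom = 4

Step 1 — factor the characteristic polynomial to read off the algebraic multiplicities:
  χ_A(x) = x^5

Step 2 — compute geometric multiplicities via the rank-nullity identity g(λ) = n − rank(A − λI):
  rank(A − (0)·I) = 1, so dim ker(A − (0)·I) = n − 1 = 4

Summary:
  λ = 0: algebraic multiplicity = 5, geometric multiplicity = 4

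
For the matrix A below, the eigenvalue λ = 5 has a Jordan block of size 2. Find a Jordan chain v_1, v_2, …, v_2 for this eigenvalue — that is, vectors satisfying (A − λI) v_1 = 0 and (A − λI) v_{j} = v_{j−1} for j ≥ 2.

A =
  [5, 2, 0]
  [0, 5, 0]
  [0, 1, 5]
A Jordan chain for λ = 5 of length 2:
v_1 = (2, 0, 1)ᵀ
v_2 = (0, 1, 0)ᵀ

Let N = A − (5)·I. We want v_2 with N^2 v_2 = 0 but N^1 v_2 ≠ 0; then v_{j-1} := N · v_j for j = 2, …, 2.

Pick v_2 = (0, 1, 0)ᵀ.
Then v_1 = N · v_2 = (2, 0, 1)ᵀ.

Sanity check: (A − (5)·I) v_1 = (0, 0, 0)ᵀ = 0. ✓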